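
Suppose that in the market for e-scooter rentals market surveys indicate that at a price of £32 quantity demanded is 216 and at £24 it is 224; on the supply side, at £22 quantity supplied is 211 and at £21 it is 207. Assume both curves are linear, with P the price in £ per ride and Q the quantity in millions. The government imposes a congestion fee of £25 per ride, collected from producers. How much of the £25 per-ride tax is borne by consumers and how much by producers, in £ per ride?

Demand slope: (224 − 216)/(24 − 32) = -1, so Qd = 248 − P.
Supply slope: (207 − 211)/(21 − 22) = 4, so Qs = 4P + 123.
Before the tax: set 248 − P = 4P + 123 → P* = £25, Q* = 223.
With the tax collected from producers, supply shifts: Qs = 4(P − 25) + 123.
Solving gives Q = 203 with consumers paying £45 and producers receiving £20 (the £25 wedge).
Burden on consumers: £20; on producers: £5. (They sum to £25.)
The less price-elastic side of the market bears the larger share of a per-unit tax.

Consumers bear £20 per ride; producers bear £5 per ride.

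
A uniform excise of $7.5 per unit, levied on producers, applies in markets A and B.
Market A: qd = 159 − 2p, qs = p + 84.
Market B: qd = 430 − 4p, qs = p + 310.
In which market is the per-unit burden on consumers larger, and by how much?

Market A: pre-tax p* = $25, q* = 109; post-tax q = 104; per-unit burden on consumers = $2.5.
Market B: pre-tax p* = $24, q* = 334; post-tax q = 328; per-unit burden on consumers = $1.5.
Difference: $2.5 vs $1.5 → market A is larger by $1.

Market A, by $1.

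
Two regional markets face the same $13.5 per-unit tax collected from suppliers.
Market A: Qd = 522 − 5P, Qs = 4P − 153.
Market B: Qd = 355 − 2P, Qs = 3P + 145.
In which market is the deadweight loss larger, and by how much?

Market A: pre-tax P* = $75, Q* = 147; post-tax Q = 117; deadweight loss = $202.5.
Market B: pre-tax P* = $42, Q* = 271; post-tax Q = 254.8; deadweight loss = $109.35.
Difference: $202.5 vs $109.35 → market A is larger by $93.15.

Market A, by $93.15.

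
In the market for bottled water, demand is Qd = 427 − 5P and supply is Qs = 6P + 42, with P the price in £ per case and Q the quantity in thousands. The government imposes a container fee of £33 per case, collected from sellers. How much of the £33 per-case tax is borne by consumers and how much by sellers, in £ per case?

Without the tax, 427 − 5P = 6P + 42 gives 11P = 385, so P* = £35 and Q* = 252.
With the tax collected from sellers, supply shifts: Qs = 6(P − 33) + 42.
Solving gives Q = 162 with consumers paying £53 and sellers receiving £20 (the £33 wedge).
Burden on consumers: £18; on sellers: £15. (They sum to £33.)

Consumers bear £18 per case; sellers bear £15 per case.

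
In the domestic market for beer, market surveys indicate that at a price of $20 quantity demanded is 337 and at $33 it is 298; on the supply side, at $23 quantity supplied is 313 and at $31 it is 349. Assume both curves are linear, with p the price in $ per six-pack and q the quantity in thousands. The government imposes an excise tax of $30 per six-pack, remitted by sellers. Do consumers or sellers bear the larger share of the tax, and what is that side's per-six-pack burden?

Demand slope: (298 − 337)/(33 − 20) = -3, so qd = 397 − 3p.
Supply slope: (349 − 313)/(31 − 23) = 4.5, so qs = 4.5p + 209.5.
Before the tax: set 397 − 3p = 4.5p + 209.5 → p* = $25, q* = 322.
With the tax collected from sellers, supply shifts: qs = 4.5(p − 30) + 209.5.
New equilibrium: consumers pay $43, sellers receive $13, q = 268. (Wedge: pb − ps = 30.)
Per-six-pack burden: consumers $18, sellers $12.
Consumers take the larger share because demand is less price-elastic here (demand slope 3 vs supply slope 4.5).
The less price-elastic side of the market bears the larger share of a per-unit tax.

Consumers bear the larger share: $18 per six-pack.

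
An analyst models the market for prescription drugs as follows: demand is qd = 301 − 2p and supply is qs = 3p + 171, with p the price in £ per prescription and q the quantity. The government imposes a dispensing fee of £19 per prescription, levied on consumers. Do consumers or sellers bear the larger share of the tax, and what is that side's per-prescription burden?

Before the tax: set 301 − 2p = 3p + 171 → p* = £26, q* = 249.
With the tax collected from consumers, demand (in seller-price terms) shifts: qd = 301 − 2(p + 19).
Solving gives q = 226.2 with consumers paying £37.4 and sellers receiving £18.4 (the £19 wedge).
Per-prescription burden: consumers £11.4, sellers £7.6.
Consumers take the larger share because demand is less price-elastic here (demand slope 2 vs supply slope 3).

Consumers bear the larger share: £11.4 per prescription.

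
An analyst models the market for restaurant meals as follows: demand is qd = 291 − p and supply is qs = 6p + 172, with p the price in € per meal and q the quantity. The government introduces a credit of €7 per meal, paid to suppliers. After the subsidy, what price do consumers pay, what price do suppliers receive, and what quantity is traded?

Consumers pay €11; suppliers receive €18; quantity = 280.

Without the subsidy, 291 − p = 6p + 172 gives 7p = 119, so p* = €17 and q* = 274.
With a per-unit subsidy paid to suppliers, each receives p + 7 per unit sold, so supply becomes qs = 6(p + 7) + 172.
Solving gives q = 280 with consumers paying €11 and suppliers receiving €18 (the €7 wedge).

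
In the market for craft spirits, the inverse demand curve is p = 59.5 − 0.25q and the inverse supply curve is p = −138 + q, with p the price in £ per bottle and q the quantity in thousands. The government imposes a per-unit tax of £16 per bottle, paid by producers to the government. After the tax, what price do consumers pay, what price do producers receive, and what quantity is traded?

Inverting to q(p) form: qd = 238 − 4p; qs = p + 138.
Without the tax, 238 − 4p = p + 138 gives 5p = 100, so p* = £20 and q* = 158.
With the tax collected from producers, supply shifts: qs = (p − 16) + 138.
Solving gives q = 145.2 with consumers paying £23.2 and producers receiving £7.2 (the £16 wedge).
The less price-elastic side of the market bears the larger share of a per-unit tax.

Consumers pay £23.2; producers receive £7.2; quantity = 145.2.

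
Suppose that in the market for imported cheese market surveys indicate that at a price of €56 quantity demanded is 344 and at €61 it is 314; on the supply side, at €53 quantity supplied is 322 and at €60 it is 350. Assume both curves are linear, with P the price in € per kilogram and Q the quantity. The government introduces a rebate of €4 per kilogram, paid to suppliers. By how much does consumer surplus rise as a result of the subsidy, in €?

Demand slope: (314 − 344)/(61 − 56) = -6, so Qd = 680 − 6P.
Supply slope: (350 − 322)/(60 − 53) = 4, so Qs = 4P + 110.
Before the subsidy: set 680 − 6P = 4P + 110 → P* = €57, Q* = 338.
With a per-unit subsidy paid to suppliers, each receives P + 4 per unit sold, so supply becomes Qs = 4(P + 4) + 110.
New equilibrium: consumers pay €55.4, suppliers receive €59.4, Q = 347.6. (Wedge: Pb − Ps = −4.)
ΔCS is the trapezoid between Q = 347.6 and Q = 338 of height €1.6: ½ · (338 + 347.6) · 1.6 = €548.48.

Consumer surplus rises by €548.48.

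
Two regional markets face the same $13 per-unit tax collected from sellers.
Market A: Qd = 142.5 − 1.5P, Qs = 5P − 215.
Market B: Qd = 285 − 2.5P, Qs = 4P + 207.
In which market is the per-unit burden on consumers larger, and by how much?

Market A: pre-tax P* = $55, Q* = 60; post-tax Q = 45; per-unit burden on consumers = $10.
Market B: pre-tax P* = $12, Q* = 255; post-tax Q = 235; per-unit burden on consumers = $8.
Difference: $10 vs $8 → market A is larger by $2.

Market A, by $2.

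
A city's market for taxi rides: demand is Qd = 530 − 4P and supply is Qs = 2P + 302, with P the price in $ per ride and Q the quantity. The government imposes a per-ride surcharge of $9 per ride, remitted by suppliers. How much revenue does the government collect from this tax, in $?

Without the tax, 530 − 4P = 2P + 302 gives 6P = 228, so P* = $38 and Q* = 378.
With the tax collected from suppliers, supply shifts: Qs = 2(P − 9) + 302.
New equilibrium: consumers pay $41, suppliers receive $32, Q = 366. (Wedge: Pb − Ps = 9.)
Revenue = t · Q = 9 · 366 = $3294.

Tax revenue = $3294.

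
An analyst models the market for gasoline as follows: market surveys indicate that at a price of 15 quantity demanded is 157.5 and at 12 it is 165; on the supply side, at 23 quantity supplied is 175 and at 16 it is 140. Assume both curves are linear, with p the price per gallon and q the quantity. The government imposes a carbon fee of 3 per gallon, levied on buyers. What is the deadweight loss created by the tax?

Deadweight loss = 7.5.

Demand slope: (165 − 157.5)/(12 − 15) = -2.5, so qd = 195 − 2.5p.
Supply slope: (140 − 175)/(16 − 23) = 5, so qs = 5p + 60.
Before the tax: set 195 − 2.5p = 5p + 60 → p* = 18, q* = 150.
With the tax collected from buyers, demand (in seller-price terms) shifts: qd = 195 − 2.5(p + 3).
Solving gives q = 145 with buyers paying 20 and sellers receiving 17 (the 3 wedge).
Quantity falls by |ΔQ| = |150 − 145| = 5.
DWL = ½ · t · |ΔQ| = ½ · 3 · 5 = 7.5.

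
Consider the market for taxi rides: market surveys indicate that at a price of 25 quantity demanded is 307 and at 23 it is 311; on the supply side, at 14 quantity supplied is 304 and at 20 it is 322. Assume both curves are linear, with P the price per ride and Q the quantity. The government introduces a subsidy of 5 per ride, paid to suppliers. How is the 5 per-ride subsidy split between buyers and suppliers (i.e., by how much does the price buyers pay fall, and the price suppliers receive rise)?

Buyers gain 3 per ride; suppliers gain 2 per ride.

Demand slope: (311 − 307)/(23 − 25) = -2, so Qd = 357 − 2P.
Supply slope: (322 − 304)/(20 − 14) = 3, so Qs = 3P + 262.
Before the subsidy: set 357 − 2P = 3P + 262 → P* = 19, Q* = 319.
With a per-unit subsidy paid to suppliers, each receives P + 5 per unit sold, so supply becomes Qs = 3(P + 5) + 262.
Solving gives Q = 325 with buyers paying 16 and suppliers receiving 21 (the 5 wedge).
Gain to buyers: 3; to suppliers: 2. (They sum to 5.)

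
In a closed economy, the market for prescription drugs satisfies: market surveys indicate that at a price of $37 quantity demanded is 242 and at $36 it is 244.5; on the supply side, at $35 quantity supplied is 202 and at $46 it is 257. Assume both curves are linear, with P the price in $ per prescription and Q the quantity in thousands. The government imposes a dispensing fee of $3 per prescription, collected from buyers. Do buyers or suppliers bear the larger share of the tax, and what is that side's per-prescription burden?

Demand slope: (244.5 − 242)/(36 − 37) = -2.5, so Qd = 334.5 − 2.5P.
Supply slope: (257 − 202)/(46 − 35) = 5, so Qs = 5P + 27.
Without the tax, 334.5 − 2.5P = 5P + 27 gives 7.5P = 307.5, so P* = $41 and Q* = 232.
With the tax collected from buyers, demand (in seller-price terms) shifts: Qd = 334.5 − 2.5(P + 3).
Solving gives Q = 227 with buyers paying $43 and suppliers receiving $40 (the $3 wedge).
Per-prescription burden: buyers $2, suppliers $1.
Buyers take the larger share because demand is less price-elastic here (demand slope 2.5 vs supply slope 5).

Buyers bear the larger share: $2 per prescription.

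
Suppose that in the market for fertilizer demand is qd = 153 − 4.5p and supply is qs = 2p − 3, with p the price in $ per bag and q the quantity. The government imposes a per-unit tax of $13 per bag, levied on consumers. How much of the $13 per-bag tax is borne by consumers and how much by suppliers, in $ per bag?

Consumers bear $4 per bag; suppliers bear $9 per bag.

Before the tax: set 153 − 4.5p = 2p − 3 → p* = $24, q* = 45.
With the tax collected from consumers, demand (in seller-price terms) shifts: qd = 153 − 4.5(p + 13).
New equilibrium: consumers pay $28, suppliers receive $15, q = 27. (Wedge: pb − ps = 13.)
Burden on consumers: $4; on suppliers: $9. (They sum to $13.)
The less price-elastic side of the market bears the larger share of a per-unit tax.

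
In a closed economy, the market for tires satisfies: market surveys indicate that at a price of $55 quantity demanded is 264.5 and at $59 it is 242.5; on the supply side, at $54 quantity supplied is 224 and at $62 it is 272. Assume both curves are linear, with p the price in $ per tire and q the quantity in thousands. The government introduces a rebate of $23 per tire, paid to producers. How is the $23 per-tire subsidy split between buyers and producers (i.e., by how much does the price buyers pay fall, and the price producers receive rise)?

Demand slope: (242.5 − 264.5)/(59 − 55) = -5.5, so qd = 567 − 5.5p.
Supply slope: (272 − 224)/(62 − 54) = 6, so qs = 6p − 100.
Before the subsidy: set 567 − 5.5p = 6p − 100 → p* = $58, q* = 248.
With a per-unit subsidy paid to producers, each receives p + 23 per unit sold, so supply becomes qs = 6(p + 23) − 100.
New equilibrium: buyers pay $46, producers receive $69, q = 314. (Wedge: pb − ps = −23.)
Gain to buyers: $12; to producers: $11. (They sum to $23.)

Buyers gain $12 per tire; producers gain $11 per tire.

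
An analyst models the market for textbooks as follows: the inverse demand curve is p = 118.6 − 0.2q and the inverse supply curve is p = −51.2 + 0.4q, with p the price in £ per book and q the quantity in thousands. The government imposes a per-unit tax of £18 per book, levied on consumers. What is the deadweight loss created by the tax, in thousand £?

Rewrite in direct form: qd = 593 − 5p and qs = 2.5p + 128.
Before the tax: set 593 − 5p = 2.5p + 128 → p* = £62, q* = 283.
With the tax collected from consumers, demand (in seller-price terms) shifts: qd = 593 − 5(p + 18).
New equilibrium: consumers pay £68, producers receive £50, q = 253. (Wedge: pb − ps = 18.)
Quantity falls by |ΔQ| = |283 − 253| = 30.
DWL = ½ · t · |ΔQ| = ½ · 18 · 30 = £270.

Deadweight loss = £270 thousand.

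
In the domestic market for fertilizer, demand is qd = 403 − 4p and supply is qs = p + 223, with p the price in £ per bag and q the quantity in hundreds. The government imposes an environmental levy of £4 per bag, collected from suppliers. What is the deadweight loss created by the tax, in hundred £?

Deadweight loss = £6.4 hundred.

Before the tax: set 403 − 4p = p + 223 → p* = £36, q* = 259.
With the tax collected from suppliers, supply shifts: qs = (p − 4) + 223.
Solving gives q = 255.8 with buyers paying £36.8 and suppliers receiving £32.8 (the £4 wedge).
Quantity falls by |ΔQ| = |259 − 255.8| = 3.2.
DWL = ½ · t · |ΔQ| = ½ · 4 · 3.2 = £6.4.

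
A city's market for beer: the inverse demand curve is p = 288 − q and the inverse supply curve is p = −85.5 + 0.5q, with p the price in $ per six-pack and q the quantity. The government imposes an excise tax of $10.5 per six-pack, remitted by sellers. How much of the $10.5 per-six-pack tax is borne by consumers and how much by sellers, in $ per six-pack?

Rewrite in direct form: qd = 288 − p and qs = 2p + 171.
Without the tax, 288 − p = 2p + 171 gives 3p = 117, so p* = $39 and q* = 249.
With the tax collected from sellers, supply shifts: qs = 2(p − 10.5) + 171.
New equilibrium: consumers pay $46, sellers receive $35.5, q = 242. (Wedge: pb − ps = 10.5.)
Burden on consumers: $7; on sellers: $3.5. (They sum to $10.5.)

Consumers bear $7 per six-pack; sellers bear $3.5 per six-pack.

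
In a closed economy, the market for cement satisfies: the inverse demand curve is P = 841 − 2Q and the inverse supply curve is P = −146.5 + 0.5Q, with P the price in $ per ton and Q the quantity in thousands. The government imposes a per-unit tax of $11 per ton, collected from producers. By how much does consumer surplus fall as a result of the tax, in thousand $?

Rewrite in direct form: Qd = 420.5 − 0.5P and Qs = 2P + 293.
Before the tax: set 420.5 − 0.5P = 2P + 293 → P* = $51, Q* = 395.
With the tax collected from producers, supply shifts: Qs = 2(P − 11) + 293.
Solving gives Q = 390.6 with buyers paying $59.8 and producers receiving $48.8 (the $11 wedge).
ΔCS is the trapezoid between Q = 390.6 and Q = 395 of height $8.8: ½ · (395 + 390.6) · 8.8 = $3456.64.

Consumer surplus falls by $3456.64 thousand.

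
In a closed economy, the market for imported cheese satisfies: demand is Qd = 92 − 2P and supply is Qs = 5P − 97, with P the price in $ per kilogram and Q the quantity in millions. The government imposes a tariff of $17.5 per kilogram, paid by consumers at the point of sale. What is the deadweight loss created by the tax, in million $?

Before the tax: set 92 − 2P = 5P − 97 → P* = $27, Q* = 38.
With the tax collected from consumers, demand (in seller-price terms) shifts: Qd = 92 − 2(P + 17.5).
Solving gives Q = 13 with consumers paying $39.5 and producers receiving $22 (the $17.5 wedge).
Quantity falls by |ΔQ| = |38 − 13| = 25.
DWL = ½ · t · |ΔQ| = ½ · 17.5 · 25 = $218.75.

Deadweight loss = $218.75 million.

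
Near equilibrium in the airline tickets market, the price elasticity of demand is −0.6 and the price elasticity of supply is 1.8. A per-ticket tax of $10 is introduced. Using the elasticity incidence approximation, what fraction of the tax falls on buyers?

Buyers' share ≈ 0.75.

Incidence ratio: buyers' share ≈ εs / (εs + |εd|) = 1.8 / (1.8 + 0.6) = 0.75.
Supply is the more elastic side, so buyers bear the larger share.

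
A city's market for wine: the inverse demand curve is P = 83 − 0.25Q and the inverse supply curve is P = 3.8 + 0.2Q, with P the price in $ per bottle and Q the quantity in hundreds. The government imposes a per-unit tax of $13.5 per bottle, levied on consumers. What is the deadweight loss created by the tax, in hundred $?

Deadweight loss = $202.5 hundred.

Rewrite in direct form: Qd = 332 − 4P and Qs = 5P − 19.
Before the tax: set 332 − 4P = 5P − 19 → P* = $39, Q* = 176.
With the tax collected from consumers, demand (in seller-price terms) shifts: Qd = 332 − 4(P + 13.5).
Solving gives Q = 146 with consumers paying $46.5 and sellers receiving $33 (the $13.5 wedge).
Quantity falls by |ΔQ| = |176 − 146| = 30.
DWL = ½ · t · |ΔQ| = ½ · 13.5 · 30 = $202.5.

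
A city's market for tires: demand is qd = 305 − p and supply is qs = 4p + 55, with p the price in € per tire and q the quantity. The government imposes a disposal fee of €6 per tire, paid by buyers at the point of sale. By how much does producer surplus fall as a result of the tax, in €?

Without the tax, 305 − p = 4p + 55 gives 5p = 250, so p* = €50 and q* = 255.
With the tax collected from buyers, demand (in seller-price terms) shifts: qd = 305 − (p + 6).
New equilibrium: buyers pay €54.8, producers receive €48.8, q = 250.2. (Wedge: pb − ps = 6.)
ΔPS is the trapezoid between Q = 250.2 and Q = 255 of height €1.2: ½ · (255 + 250.2) · 1.2 = €303.12.

Producer surplus falls by €303.12.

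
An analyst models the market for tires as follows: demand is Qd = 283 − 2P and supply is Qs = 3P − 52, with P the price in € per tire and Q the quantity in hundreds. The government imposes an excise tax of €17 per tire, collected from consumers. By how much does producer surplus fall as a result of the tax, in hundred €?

Before the tax: set 283 − 2P = 3P − 52 → P* = €67, Q* = 149.
With the tax collected from consumers, demand (in seller-price terms) shifts: Qd = 283 − 2(P + 17).
Solving gives Q = 128.6 with consumers paying €77.2 and suppliers receiving €60.2 (the €17 wedge).
ΔPS is the trapezoid between Q = 128.6 and Q = 149 of height €6.8: ½ · (149 + 128.6) · 6.8 = €943.84.

Producer surplus falls by €943.84 hundred.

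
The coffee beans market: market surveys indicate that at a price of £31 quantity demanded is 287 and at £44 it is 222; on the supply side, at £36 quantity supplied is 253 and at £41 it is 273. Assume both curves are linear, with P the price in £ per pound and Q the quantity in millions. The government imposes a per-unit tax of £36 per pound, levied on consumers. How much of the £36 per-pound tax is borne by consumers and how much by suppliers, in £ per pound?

Demand slope: (222 − 287)/(44 − 31) = -5, so Qd = 442 − 5P.
Supply slope: (273 − 253)/(41 − 36) = 4, so Qs = 4P + 109.
Without the tax, 442 − 5P = 4P + 109 gives 9P = 333, so P* = £37 and Q* = 257.
With the tax collected from consumers, demand (in seller-price terms) shifts: Qd = 442 − 5(P + 36).
Solving gives Q = 177 with consumers paying £53 and suppliers receiving £17 (the £36 wedge).
Burden on consumers: £16; on suppliers: £20. (They sum to £36.)
The less price-elastic side of the market bears the larger share of a per-unit tax.

Consumers bear £16 per pound; suppliers bear £20 per pound.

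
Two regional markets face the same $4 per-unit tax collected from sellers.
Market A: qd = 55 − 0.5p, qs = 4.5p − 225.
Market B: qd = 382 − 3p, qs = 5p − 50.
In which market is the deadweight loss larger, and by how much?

Market B, by $11.4.

Market A: pre-tax p* = $56, q* = 27; post-tax q = 25.2; deadweight loss = $3.6.
Market B: pre-tax p* = $54, q* = 220; post-tax q = 212.5; deadweight loss = $15.
Difference: $3.6 vs $15 → market B is larger by $11.4.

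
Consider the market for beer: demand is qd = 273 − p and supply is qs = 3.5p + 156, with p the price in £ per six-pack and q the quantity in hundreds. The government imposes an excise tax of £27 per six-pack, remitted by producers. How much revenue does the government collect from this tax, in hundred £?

Before the tax: set 273 − p = 3.5p + 156 → p* = £26, q* = 247.
With the tax collected from producers, supply shifts: qs = 3.5(p − 27) + 156.
New equilibrium: consumers pay £47, producers receive £20, q = 226. (Wedge: pb − ps = 27.)
Revenue = t · Q = 27 · 226 = £6102.

Tax revenue = £6102 hundred.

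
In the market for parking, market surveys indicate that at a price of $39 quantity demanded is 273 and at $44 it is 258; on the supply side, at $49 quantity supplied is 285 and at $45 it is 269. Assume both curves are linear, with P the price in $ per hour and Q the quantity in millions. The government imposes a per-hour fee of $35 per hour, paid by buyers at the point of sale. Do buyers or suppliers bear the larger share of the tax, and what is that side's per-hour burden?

Demand slope: (258 − 273)/(44 − 39) = -3, so Qd = 390 − 3P.
Supply slope: (269 − 285)/(45 − 49) = 4, so Qs = 4P + 89.
Before the tax: set 390 − 3P = 4P + 89 → P* = $43, Q* = 261.
With the tax collected from buyers, demand (in seller-price terms) shifts: Qd = 390 − 3(P + 35).
Solving gives Q = 201 with buyers paying $63 and suppliers receiving $28 (the $35 wedge).
Per-hour burden: buyers $20, suppliers $15.
Buyers take the larger share because demand is less price-elastic here (demand slope 3 vs supply slope 4).

Buyers bear the larger share: $20 per hour.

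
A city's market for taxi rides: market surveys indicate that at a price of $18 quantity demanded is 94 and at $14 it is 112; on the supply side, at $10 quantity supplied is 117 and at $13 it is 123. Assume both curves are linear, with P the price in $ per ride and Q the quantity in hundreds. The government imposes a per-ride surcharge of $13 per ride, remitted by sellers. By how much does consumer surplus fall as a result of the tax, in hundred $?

Demand slope: (112 − 94)/(14 − 18) = -4.5, so Qd = 175 − 4.5P.
Supply slope: (123 − 117)/(13 − 10) = 2, so Qs = 2P + 97.
Without the tax, 175 − 4.5P = 2P + 97 gives 6.5P = 78, so P* = $12 and Q* = 121.
With the tax collected from sellers, supply shifts: Qs = 2(P − 13) + 97.
Solving gives Q = 103 with buyers paying $16 and sellers receiving $3 (the $13 wedge).
ΔCS is the trapezoid between Q = 103 and Q = 121 of height $4: ½ · (121 + 103) · 4 = $448.

Consumer surplus falls by $448 hundred.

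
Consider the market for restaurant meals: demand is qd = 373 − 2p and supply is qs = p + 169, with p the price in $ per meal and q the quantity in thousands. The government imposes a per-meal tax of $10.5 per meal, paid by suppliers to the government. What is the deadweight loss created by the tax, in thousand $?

Deadweight loss = $36.75 thousand.

Before the tax: set 373 − 2p = p + 169 → p* = $68, q* = 237.
With the tax collected from suppliers, supply shifts: qs = (p − 10.5) + 169.
Solving gives q = 230 with buyers paying $71.5 and suppliers receiving $61 (the $10.5 wedge).
Quantity falls by |ΔQ| = |237 − 230| = 7.
DWL = ½ · t · |ΔQ| = ½ · 10.5 · 7 = $36.75.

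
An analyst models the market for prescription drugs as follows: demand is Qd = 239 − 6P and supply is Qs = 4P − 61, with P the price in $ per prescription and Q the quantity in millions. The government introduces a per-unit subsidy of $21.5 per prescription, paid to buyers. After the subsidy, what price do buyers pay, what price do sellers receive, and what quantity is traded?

Buyers pay $21.4; sellers receive $42.9; quantity = 110.6.

Without the subsidy, 239 − 6P = 4P − 61 gives 10P = 300, so P* = $30 and Q* = 59.
With a per-unit subsidy paid to buyers, each effectively pays P − 21.5, so demand becomes Qd = 239 − 6(P − 21.5).
New equilibrium: buyers pay $21.4, sellers receive $42.9, Q = 110.6. (Wedge: Pb − Ps = −21.5.)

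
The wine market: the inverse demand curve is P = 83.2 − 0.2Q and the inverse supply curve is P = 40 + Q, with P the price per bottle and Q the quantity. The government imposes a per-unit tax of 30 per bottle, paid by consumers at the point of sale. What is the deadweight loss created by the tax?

Inverting to Q(P) form: Qd = 416 − 5P; Qs = P − 40.
Without the tax, 416 − 5P = P − 40 gives 6P = 456, so P* = 76 and Q* = 36.
With the tax collected from consumers, demand (in seller-price terms) shifts: Qd = 416 − 5(P + 30).
New equilibrium: consumers pay 81, suppliers receive 51, Q = 11. (Wedge: Pb − Ps = 30.)
Quantity falls by |ΔQ| = |36 − 11| = 25.
DWL = ½ · t · |ΔQ| = ½ · 30 · 25 = 375.

Deadweight loss = 375.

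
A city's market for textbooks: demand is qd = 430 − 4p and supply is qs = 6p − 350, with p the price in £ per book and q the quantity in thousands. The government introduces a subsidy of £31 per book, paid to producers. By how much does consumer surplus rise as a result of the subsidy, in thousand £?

Before the subsidy: set 430 − 4p = 6p − 350 → p* = £78, q* = 118.
With a per-unit subsidy paid to producers, each receives p + 31 per unit sold, so supply becomes qs = 6(p + 31) − 350.
Solving gives q = 192.4 with consumers paying £59.4 and producers receiving £90.4 (the £31 wedge).
ΔCS is the trapezoid between Q = 192.4 and Q = 118 of height £18.6: ½ · (118 + 192.4) · 18.6 = £2886.72.

Consumer surplus rises by £2886.72 thousand.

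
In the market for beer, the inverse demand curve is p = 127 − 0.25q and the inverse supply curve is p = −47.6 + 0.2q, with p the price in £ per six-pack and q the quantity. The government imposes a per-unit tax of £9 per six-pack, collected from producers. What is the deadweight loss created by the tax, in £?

Deadweight loss = £90.

Rewrite in direct form: qd = 508 − 4p and qs = 5p + 238.
Before the tax: set 508 − 4p = 5p + 238 → p* = £30, q* = 388.
With the tax collected from producers, supply shifts: qs = 5(p − 9) + 238.
New equilibrium: consumers pay £35, producers receive £26, q = 368. (Wedge: pb − ps = 9.)
Quantity falls by |ΔQ| = |388 − 368| = 20.
DWL = ½ · t · |ΔQ| = ½ · 9 · 20 = £90.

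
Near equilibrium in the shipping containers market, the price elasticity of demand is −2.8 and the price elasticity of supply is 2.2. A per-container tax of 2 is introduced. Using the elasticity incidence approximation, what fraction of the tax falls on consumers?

Incidence ratio: consumers' share ≈ εs / (εs + |εd|) = 2.2 / (2.2 + 2.8) = 0.44.
Supply is the less elastic side, so consumers bear the smaller share.

Consumers' share ≈ 0.44.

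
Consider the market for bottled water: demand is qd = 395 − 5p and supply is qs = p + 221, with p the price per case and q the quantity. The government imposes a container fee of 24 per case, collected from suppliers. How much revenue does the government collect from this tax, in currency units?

Tax revenue = 5520.

Before the tax: set 395 − 5p = p + 221 → p* = 29, q* = 250.
With the tax collected from suppliers, supply shifts: qs = (p − 24) + 221.
New equilibrium: buyers pay 33, suppliers receive 9, q = 230. (Wedge: pb − ps = 24.)
Revenue = t · Q = 24 · 230 = 5520.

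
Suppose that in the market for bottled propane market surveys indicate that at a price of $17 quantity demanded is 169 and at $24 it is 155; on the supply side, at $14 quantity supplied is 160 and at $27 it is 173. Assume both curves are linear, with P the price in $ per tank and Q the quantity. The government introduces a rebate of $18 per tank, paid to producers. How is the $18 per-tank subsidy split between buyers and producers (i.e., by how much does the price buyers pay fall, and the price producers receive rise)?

Buyers gain $6 per tank; producers gain $12 per tank.

Demand slope: (155 − 169)/(24 − 17) = -2, so Qd = 203 − 2P.
Supply slope: (173 − 160)/(27 − 14) = 1, so Qs = P + 146.
Before the subsidy: set 203 − 2P = P + 146 → P* = $19, Q* = 165.
With a per-unit subsidy paid to producers, each receives P + 18 per unit sold, so supply becomes Qs = (P + 18) + 146.
Solving gives Q = 177 with buyers paying $13 and producers receiving $31 (the $18 wedge).
Gain to buyers: $6; to producers: $12. (They sum to $18.)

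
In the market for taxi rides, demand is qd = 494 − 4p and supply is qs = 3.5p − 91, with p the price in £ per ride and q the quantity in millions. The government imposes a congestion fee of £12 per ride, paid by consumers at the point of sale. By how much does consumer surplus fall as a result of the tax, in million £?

Consumer surplus falls by £956.48 million.

Before the tax: set 494 − 4p = 3.5p − 91 → p* = £78, q* = 182.
With the tax collected from consumers, demand (in seller-price terms) shifts: qd = 494 − 4(p + 12).
New equilibrium: consumers pay £83.6, suppliers receive £71.6, q = 159.6. (Wedge: pb − ps = 12.)
ΔCS is the trapezoid between Q = 159.6 and Q = 182 of height £5.6: ½ · (182 + 159.6) · 5.6 = £956.48.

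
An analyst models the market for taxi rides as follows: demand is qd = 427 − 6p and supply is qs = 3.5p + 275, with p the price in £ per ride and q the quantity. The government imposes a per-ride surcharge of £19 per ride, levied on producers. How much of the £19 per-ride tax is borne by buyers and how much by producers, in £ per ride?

Buyers bear £7 per ride; producers bear £12 per ride.

Without the tax, 427 − 6p = 3.5p + 275 gives 9.5p = 152, so p* = £16 and q* = 331.
With the tax collected from producers, supply shifts: qs = 3.5(p − 19) + 275.
New equilibrium: buyers pay £23, producers receive £4, q = 289. (Wedge: pb − ps = 19.)
Burden on buyers: £7; on producers: £12. (They sum to £19.)
The less price-elastic side of the market bears the larger share of a per-unit tax.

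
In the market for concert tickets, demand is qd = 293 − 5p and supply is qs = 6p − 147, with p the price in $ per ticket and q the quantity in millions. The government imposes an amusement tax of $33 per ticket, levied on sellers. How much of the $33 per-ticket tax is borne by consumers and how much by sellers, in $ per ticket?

Before the tax: set 293 − 5p = 6p − 147 → p* = $40, q* = 93.
With the tax collected from sellers, supply shifts: qs = 6(p − 33) − 147.
New equilibrium: consumers pay $58, sellers receive $25, q = 3. (Wedge: pb − ps = 33.)
Burden on consumers: $18; on sellers: $15. (They sum to $33.)
The less price-elastic side of the market bears the larger share of a per-unit tax.

Consumers bear $18 per ticket; sellers bear $15 per ticket.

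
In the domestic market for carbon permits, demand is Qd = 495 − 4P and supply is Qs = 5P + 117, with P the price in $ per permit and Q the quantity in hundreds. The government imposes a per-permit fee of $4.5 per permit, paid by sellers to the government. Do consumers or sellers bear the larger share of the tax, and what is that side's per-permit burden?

Before the tax: set 495 − 4P = 5P + 117 → P* = $42, Q* = 327.
With the tax collected from sellers, supply shifts: Qs = 5(P − 4.5) + 117.
New equilibrium: consumers pay $44.5, sellers receive $40, Q = 317. (Wedge: Pb − Ps = 4.5.)
Per-permit burden: consumers $2.5, sellers $2.
Consumers take the larger share because demand is less price-elastic here (demand slope 4 vs supply slope 5).

Consumers bear the larger share: $2.5 per permit.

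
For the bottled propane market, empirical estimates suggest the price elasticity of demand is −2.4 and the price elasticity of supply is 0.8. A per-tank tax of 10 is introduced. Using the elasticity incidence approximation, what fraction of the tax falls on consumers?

Consumers' share ≈ 0.25.

Incidence ratio: consumers' share ≈ εs / (εs + |εd|) = 0.8 / (0.8 + 2.4) = 0.25.
Supply is the less elastic side, so consumers bear the smaller share.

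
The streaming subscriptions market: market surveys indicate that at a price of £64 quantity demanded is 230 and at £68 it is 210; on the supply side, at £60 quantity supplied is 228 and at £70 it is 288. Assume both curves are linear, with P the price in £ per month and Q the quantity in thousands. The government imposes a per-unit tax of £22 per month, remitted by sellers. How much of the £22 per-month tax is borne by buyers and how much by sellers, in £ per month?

Demand slope: (210 − 230)/(68 − 64) = -5, so Qd = 550 − 5P.
Supply slope: (288 − 228)/(70 − 60) = 6, so Qs = 6P − 132.
Before the tax: set 550 − 5P = 6P − 132 → P* = £62, Q* = 240.
With the tax collected from sellers, supply shifts: Qs = 6(P − 22) − 132.
New equilibrium: buyers pay £74, sellers receive £52, Q = 180. (Wedge: Pb − Ps = 22.)
Burden on buyers: £12; on sellers: £10. (They sum to £22.)

Buyers bear £12 per month; sellers bear £10 per month.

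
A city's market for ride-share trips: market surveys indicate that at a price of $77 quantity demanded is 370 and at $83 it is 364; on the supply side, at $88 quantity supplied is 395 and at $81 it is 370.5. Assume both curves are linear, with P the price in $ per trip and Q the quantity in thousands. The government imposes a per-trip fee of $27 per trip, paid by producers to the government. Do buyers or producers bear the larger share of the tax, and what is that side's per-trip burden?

Buyers bear the larger share: $21 per trip.

Demand slope: (364 − 370)/(83 − 77) = -1, so Qd = 447 − P.
Supply slope: (370.5 − 395)/(81 − 88) = 3.5, so Qs = 3.5P + 87.
Before the tax: set 447 − P = 3.5P + 87 → P* = $80, Q* = 367.
With the tax collected from producers, supply shifts: Qs = 3.5(P − 27) + 87.
New equilibrium: buyers pay $101, producers receive $74, Q = 346. (Wedge: Pb − Ps = 27.)
Per-trip burden: buyers $21, producers $6.
Buyers take the larger share because demand is less price-elastic here (demand slope 1 vs supply slope 3.5).
The less price-elastic side of the market bears the larger share of a per-unit tax.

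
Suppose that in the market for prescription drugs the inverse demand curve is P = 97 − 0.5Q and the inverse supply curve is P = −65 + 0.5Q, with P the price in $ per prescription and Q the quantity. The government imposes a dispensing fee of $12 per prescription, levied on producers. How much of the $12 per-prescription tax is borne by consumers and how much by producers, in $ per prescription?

Consumers bear $6 per prescription; producers bear $6 per prescription.

Inverting to Q(P) form: Qd = 194 − 2P; Qs = 2P + 130.
Without the tax, 194 − 2P = 2P + 130 gives 4P = 64, so P* = $16 and Q* = 162.
With the tax collected from producers, supply shifts: Qs = 2(P − 12) + 130.
New equilibrium: consumers pay $22, producers receive $10, Q = 150. (Wedge: Pb − Ps = 12.)
Burden on consumers: $6; on producers: $6. (They sum to $12.)
The less price-elastic side of the market bears the larger share of a per-unit tax.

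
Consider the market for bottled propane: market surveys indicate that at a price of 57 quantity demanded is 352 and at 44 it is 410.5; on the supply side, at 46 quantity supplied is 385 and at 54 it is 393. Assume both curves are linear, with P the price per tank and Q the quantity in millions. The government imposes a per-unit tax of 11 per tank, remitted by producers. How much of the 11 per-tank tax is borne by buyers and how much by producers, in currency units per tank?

Buyers bear 2 per tank; producers bear 9 per tank.

Demand slope: (410.5 − 352)/(44 − 57) = -4.5, so Qd = 608.5 − 4.5P.
Supply slope: (393 − 385)/(54 − 46) = 1, so Qs = P + 339.
Before the tax: set 608.5 − 4.5P = P + 339 → P* = 49, Q* = 388.
With the tax collected from producers, supply shifts: Qs = (P − 11) + 339.
Solving gives Q = 379 with buyers paying 51 and producers receiving 40 (the 11 wedge).
Burden on buyers: 2; on producers: 9. (They sum to 11.)
The less price-elastic side of the market bears the larger share of a per-unit tax.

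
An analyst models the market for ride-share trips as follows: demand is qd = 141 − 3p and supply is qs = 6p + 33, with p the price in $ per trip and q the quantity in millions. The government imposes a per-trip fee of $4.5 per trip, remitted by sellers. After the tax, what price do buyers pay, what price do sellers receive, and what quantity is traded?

Buyers pay $15; sellers receive $10.5; quantity = 96.

Without the tax, 141 − 3p = 6p + 33 gives 9p = 108, so p* = $12 and q* = 105.
With the tax collected from sellers, supply shifts: qs = 6(p − 4.5) + 33.
Solving gives q = 96 with buyers paying $15 and sellers receiving $10.5 (the $4.5 wedge).
The less price-elastic side of the market bears the larger share of a per-unit tax.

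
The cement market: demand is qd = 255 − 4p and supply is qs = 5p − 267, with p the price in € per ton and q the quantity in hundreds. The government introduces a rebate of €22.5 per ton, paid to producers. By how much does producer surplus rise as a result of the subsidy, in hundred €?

Without the subsidy, 255 − 4p = 5p − 267 gives 9p = 522, so p* = €58 and q* = 23.
With a per-unit subsidy paid to producers, each receives p + 22.5 per unit sold, so supply becomes qs = 5(p + 22.5) − 267.
New equilibrium: consumers pay €45.5, producers receive €68, q = 73. (Wedge: pb − ps = −22.5.)
ΔPS is the trapezoid between Q = 73 and Q = 23 of height €10: ½ · (23 + 73) · 10 = €480.

Producer surplus rises by €480 hundred.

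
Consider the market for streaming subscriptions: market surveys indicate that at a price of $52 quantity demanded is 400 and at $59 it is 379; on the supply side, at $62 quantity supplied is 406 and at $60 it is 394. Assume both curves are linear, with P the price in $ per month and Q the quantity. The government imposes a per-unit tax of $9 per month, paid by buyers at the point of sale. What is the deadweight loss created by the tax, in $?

Deadweight loss = $81.

Demand slope: (379 − 400)/(59 − 52) = -3, so Qd = 556 − 3P.
Supply slope: (394 − 406)/(60 − 62) = 6, so Qs = 6P + 34.
Before the tax: set 556 − 3P = 6P + 34 → P* = $58, Q* = 382.
With the tax collected from buyers, demand (in seller-price terms) shifts: Qd = 556 − 3(P + 9).
Solving gives Q = 364 with buyers paying $64 and producers receiving $55 (the $9 wedge).
Quantity falls by |ΔQ| = |382 − 364| = 18.
DWL = ½ · t · |ΔQ| = ½ · 9 · 18 = $81.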